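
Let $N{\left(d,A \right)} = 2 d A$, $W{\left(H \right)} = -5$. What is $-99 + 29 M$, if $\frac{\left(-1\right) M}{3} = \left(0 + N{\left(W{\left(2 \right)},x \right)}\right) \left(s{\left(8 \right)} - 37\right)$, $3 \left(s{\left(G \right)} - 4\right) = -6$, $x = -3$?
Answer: $91251$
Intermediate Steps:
$s{\left(G \right)} = 2$ ($s{\left(G \right)} = 4 + \frac{1}{3} \left(-6\right) = 4 - 2 = 2$)
$N{\left(d,A \right)} = 2 A d$
$M = 3150$ ($M = - 3 \left(0 + 2 \left(-3\right) \left(-5\right)\right) \left(2 - 37\right) = - 3 \left(0 + 30\right) \left(-35\right) = - 3 \cdot 30 \left(-35\right) = \left(-3\right) \left(-1050\right) = 3150$)
$-99 + 29 M = -99 + 29 \cdot 3150 = -99 + 91350 = 91251$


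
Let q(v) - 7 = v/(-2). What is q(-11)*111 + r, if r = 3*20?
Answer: 2895/2 ≈ 1447.5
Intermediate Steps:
q(v) = 7 - v/2 (q(v) = 7 + v/(-2) = 7 + v*(-½) = 7 - v/2)
r = 60
q(-11)*111 + r = (7 - ½*(-11))*111 + 60 = (7 + 11/2)*111 + 60 = (25/2)*111 + 60 = 2775/2 + 60 = 2895/2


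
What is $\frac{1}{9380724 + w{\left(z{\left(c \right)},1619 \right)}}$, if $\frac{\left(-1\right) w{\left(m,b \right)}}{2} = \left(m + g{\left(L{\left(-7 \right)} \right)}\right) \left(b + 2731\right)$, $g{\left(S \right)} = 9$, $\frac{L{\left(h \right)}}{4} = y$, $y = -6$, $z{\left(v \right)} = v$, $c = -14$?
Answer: $\frac{1}{9424224} \approx 1.0611 \cdot 10^{-7}$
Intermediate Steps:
$L{\left(h \right)} = -24$ ($L{\left(h \right)} = 4 \left(-6\right) = -24$)
$w{\left(m,b \right)} = - 2 \left(9 + m\right) \left(2731 + b\right)$ ($w{\left(m,b \right)} = - 2 \left(m + 9\right) \left(b + 2731\right) = - 2 \left(9 + m\right) \left(2731 + b\right)$)
$\frac{1}{9380724 + w{\left(z{\left(c \right)},1619 \right)}} = \frac{1}{9380724 - \left(1832 - 45332\right)} = \frac{1}{9380724 + \left(-49158 + 76468 - 29142 + 45332\right)} = \frac{1}{9380724 + 43500} = \frac{1}{9424224}$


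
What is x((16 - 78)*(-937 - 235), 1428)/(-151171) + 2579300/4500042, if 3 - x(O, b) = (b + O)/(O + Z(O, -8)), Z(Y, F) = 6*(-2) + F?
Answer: 3540545518448990/6177244848497151 ≈ 0.57316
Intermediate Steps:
Z(Y, F) = -12 + F
x(O, b) = 3 - (O + b)/(-20 + O) (x(O, b) = 3 - (b + O)/(O + (-12 - 8)) = 3 - (O + b)/(O - 20) = 3 - (O + b)/(-20 + O))
x((16 - 78)*(-937 - 235), 1428)/(-151171) + 2579300/4500042 = ((-60 - 1*1428 + 2*((16 - 78)*(-937 - 235)))/(-20 + (16 - 78)*(-937 - 235)))/(-151171) + 2579300/4500042 = ((-60 - 1428 + 2*(-62*(-1172)))/(-20 - 62*(-1172)))*(-1/151171) + 2579300*(1/4500042) = ((-60 - 1428 + 2*72664)/(-20 + 72664))*(-1/151171) + 1289650/2250021 = ((-60 - 1428 + 145328)/72644)*(-1/151171) + 1289650/2250021 = ((1/72644)*143840)*(-1/151171) + 1289650/2250021 = (35960/18161)*(-1/151171) + 1289650/2250021 = -35960/2745416531 + 1289650/2250021 = 3540545518448990/6177244848497151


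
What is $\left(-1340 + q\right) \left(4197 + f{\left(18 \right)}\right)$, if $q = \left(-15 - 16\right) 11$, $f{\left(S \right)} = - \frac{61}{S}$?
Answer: $- \frac{126890285}{18} \approx -7.0495 \cdot 10^{6}$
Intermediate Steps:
$q = -341$ ($q = \left(-31\right) 11 = -341$)
$\left(-1340 + q\right) \left(4197 + f{\left(18 \right)}\right) = \left(-1340 - 341\right) \left(4197 - \frac{61}{18}\right) = - 1681 \left(4197 - \frac{61}{18}\right) = \left(-1681\right) \frac{75485}{18} = - \frac{126890285}{18}$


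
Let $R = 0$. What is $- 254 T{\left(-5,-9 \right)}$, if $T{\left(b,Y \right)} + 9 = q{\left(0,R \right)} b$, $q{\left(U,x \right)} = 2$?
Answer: $4826$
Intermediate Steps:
$T{\left(b,Y \right)} = -9 + 2 b$
$- 254 T{\left(-5,-9 \right)} = - 254 \left(-9 + 2 \left(-5\right)\right) = - 254 \left(-9 - 10\right) = \left(-254\right) \left(-19\right) = 4826$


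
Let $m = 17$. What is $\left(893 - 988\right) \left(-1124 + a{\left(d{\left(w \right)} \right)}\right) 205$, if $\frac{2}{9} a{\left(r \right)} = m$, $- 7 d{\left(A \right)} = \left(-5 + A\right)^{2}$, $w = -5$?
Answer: $\frac{40800125}{2} \approx 2.04 \cdot 10^{7}$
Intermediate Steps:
$d{\left(A \right)} = - \frac{\left(-5 + A\right)^{2}}{7}$
$a{\left(r \right)} = \frac{153}{2}$ ($a{\left(r \right)} = \frac{9}{2} \cdot 17 = \frac{153}{2}$)
$\left(893 - 988\right) \left(-1124 + a{\left(d{\left(w \right)} \right)}\right) 205 = \left(893 - 988\right) \left(-1124 + \frac{153}{2}\right) 205 = \left(-95\right) \left(- \frac{2095}{2}\right) 205 = \frac{199025}{2} \cdot 205 = \frac{40800125}{2}$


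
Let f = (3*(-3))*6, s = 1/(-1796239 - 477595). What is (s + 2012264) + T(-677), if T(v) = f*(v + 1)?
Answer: 4658558336511/2273834 ≈ 2.0488e+6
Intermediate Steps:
s = -1/2273834 (s = 1/(-2273834) = -1/2273834 ≈ -4.3979e-7)
f = -54 (f = -9*6 = -54)
T(v) = -54 - 54*v (T(v) = -54*(v + 1) = -54*(1 + v) = -54 - 54*v)
(s + 2012264) + T(-677) = (-1/2273834 + 2012264) + (-54 - 54*(-677)) = 4575554300175/2273834 + (-54 + 36558) = 4575554300175/2273834 + 36504 = 4658558336511/2273834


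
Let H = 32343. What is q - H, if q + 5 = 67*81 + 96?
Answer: -26825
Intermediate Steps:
q = 5518 (q = -5 + (67*81 + 96) = -5 + (5427 + 96) = -5 + 5523 = 5518)
q - H = 5518 - 1*32343 = 5518 - 32343 = -26825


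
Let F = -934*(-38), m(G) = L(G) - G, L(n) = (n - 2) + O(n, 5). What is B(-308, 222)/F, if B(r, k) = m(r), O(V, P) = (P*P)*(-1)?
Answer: -27/35492 ≈ -0.00076074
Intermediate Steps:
O(V, P) = -P² (O(V, P) = P²*(-1) = -P²)
L(n) = -27 + n (L(n) = (n - 2) - 1*5² = (-2 + n) - 1*25 = (-2 + n) - 25 = -27 + n)
m(G) = -27 (m(G) = (-27 + G) - G = -27)
B(r, k) = -27
F = 35492
B(-308, 222)/F = -27/35492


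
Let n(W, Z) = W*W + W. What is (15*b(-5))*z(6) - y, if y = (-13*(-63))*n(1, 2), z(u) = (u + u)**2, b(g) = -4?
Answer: -10278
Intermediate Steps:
n(W, Z) = W + W**2 (n(W, Z) = W**2 + W = W + W**2)
z(u) = 4*u**2 (z(u) = (2*u)**2 = 4*u**2)
y = 1638 (y = (-13*(-63))*(1*(1 + 1)) = 819*(1*2) = 819*2 = 1638)
(15*b(-5))*z(6) - y = (15*(-4))*(4*6**2) - 1*1638 = -240*36 - 1638 = -60*144 - 1638 = -8640 - 1638 = -10278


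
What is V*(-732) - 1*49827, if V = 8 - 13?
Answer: -46167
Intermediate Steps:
V = -5
V*(-732) - 1*49827 = -5*(-732) - 1*49827 = 3660 - 49827 = -46167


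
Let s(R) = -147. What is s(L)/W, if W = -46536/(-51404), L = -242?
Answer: -89957/554 ≈ -162.38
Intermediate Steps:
W = 11634/12851 (W = -46536*(-1/51404) = 11634/12851 ≈ 0.90530)
s(L)/W = -147/11634/12851 = -147*12851/11634 = -89957/554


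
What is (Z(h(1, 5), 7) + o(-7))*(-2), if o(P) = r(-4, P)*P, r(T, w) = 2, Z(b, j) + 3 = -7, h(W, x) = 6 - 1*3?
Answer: 48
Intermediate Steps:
h(W, x) = 3 (h(W, x) = 6 - 3 = 3)
Z(b, j) = -10 (Z(b, j) = -3 - 7 = -10)
o(P) = 2*P
(Z(h(1, 5), 7) + o(-7))*(-2) = (-10 + 2*(-7))*(-2) = (-10 - 14)*(-2) = -24*(-2) = 48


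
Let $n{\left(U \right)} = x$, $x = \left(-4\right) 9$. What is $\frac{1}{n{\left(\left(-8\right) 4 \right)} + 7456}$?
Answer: $\frac{1}{7420} \approx 0.00013477$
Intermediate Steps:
$x = -36$
$n{\left(U \right)} = -36$
$\frac{1}{n{\left(\left(-8\right) 4 \right)} + 7456} = \frac{1}{-36 + 7456} = \frac{1}{7420}$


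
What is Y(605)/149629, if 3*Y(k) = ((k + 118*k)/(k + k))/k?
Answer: 119/543153270 ≈ 2.1909e-7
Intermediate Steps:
Y(k) = 119/(6*k) (Y(k) = (((k + 118*k)/(k + k))/k)/3 = (((119*k)/((2*k)))/k)/3 = (((119*k)*(1/(2*k)))/k)/3 = (119/(2*k))/3 = 119/(6*k))
Y(605)/149629 = ((119/6)/605)/149629 = ((119/6)*(1/605))*(1/149629) = (119/3630)*(1/149629) = 119/543153270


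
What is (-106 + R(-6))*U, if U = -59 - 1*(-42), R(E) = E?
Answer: 1904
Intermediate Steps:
U = -17 (U = -59 + 42 = -17)
(-106 + R(-6))*U = (-106 - 6)*(-17) = -112*(-17) = 1904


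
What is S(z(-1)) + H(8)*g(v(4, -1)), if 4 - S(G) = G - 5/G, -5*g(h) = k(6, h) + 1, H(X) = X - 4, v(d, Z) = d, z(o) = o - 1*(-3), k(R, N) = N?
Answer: ½ ≈ 0.50000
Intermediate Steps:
z(o) = 3 + o (z(o) = o + 3 = 3 + o)
H(X) = -4 + X
g(h) = -⅕ - h/5 (g(h) = -(h + 1)/5 = -(1 + h)/5 = -⅕ - h/5)
S(G) = 4 - G + 5/G (S(G) = 4 - (G - 5/G) = 4 + (-G + 5/G) = 4 - G + 5/G)
S(z(-1)) + H(8)*g(v(4, -1)) = (4 - (3 - 1) + 5/(3 - 1)) + (-4 + 8)*(-⅕ - ⅕*4) = (4 - 1*2 + 5/2) + 4*(-⅕ - ⅘) = (4 - 2 + 5*(½)) + 4*(-1) = (4 - 2 + 5/2) - 4 = 9/2 - 4 = ½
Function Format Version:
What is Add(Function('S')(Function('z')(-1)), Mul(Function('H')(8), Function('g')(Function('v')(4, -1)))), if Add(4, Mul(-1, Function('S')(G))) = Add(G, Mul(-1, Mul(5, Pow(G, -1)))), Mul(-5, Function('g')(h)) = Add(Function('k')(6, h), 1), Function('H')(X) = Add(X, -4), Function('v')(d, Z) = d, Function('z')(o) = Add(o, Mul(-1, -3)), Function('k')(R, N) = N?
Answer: Rational(1, 2) ≈ 0.50000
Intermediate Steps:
Function('z')(o) = Add(3, o) (Function('z')(o) = Add(o, 3) = Add(3, o))
Function('H')(X) = Add(-4, X)
Function('g')(h) = Add(Rational(-1, 5), Mul(Rational(-1, 5), h)) (Function('g')(h) = Mul(Rational(-1, 5), Add(h, 1)) = Mul(Rational(-1, 5), Add(1, h)) = Add(Rational(-1, 5), Mul(Rational(-1, 5), h)))
Function('S')(G) = Add(4, Mul(-1, G), Mul(5, Pow(G, -1))) (Function('S')(G) = Add(4, Mul(-1, Add(G, Mul(-1, Mul(5, Pow(G, -1)))))) = Add(4, Mul(-1, Add(G, Mul(-5, Pow(G, -1))))) = Add(4, Add(Mul(-1, G), Mul(5, Pow(G, -1)))) = Add(4, Mul(-1, G), Mul(5, Pow(G, -1))))
Add(Function('S')(Function('z')(-1)), Mul(Function('H')(8), Function('g')(Function('v')(4, -1)))) = Add(Add(4, Mul(-1, Add(3, -1)), Mul(5, Pow(Add(3, -1), -1))), Mul(Add(-4, 8), Add(Rational(-1, 5), Mul(Rational(-1, 5), 4)))) = Add(Add(4, Mul(-1, 2), Mul(5, Pow(2, -1))), Mul(4, Add(Rational(-1, 5), Rational(-4, 5)))) = Add(Add(4, -2, Mul(5, Rational(1, 2))), Mul(4, -1)) = Add(Add(4, -2, Rational(5, 2)), -4) = Add(Rational(9, 2), -4) = Rational(1, 2)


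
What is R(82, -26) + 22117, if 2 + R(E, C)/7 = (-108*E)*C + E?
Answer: 1634469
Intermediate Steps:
R(E, C) = -14 + 7*E - 756*C*E (R(E, C) = -14 + 7*((-108*E)*C + E) = -14 + 7*(-108*C*E + E) = -14 + 7*(E - 108*C*E) = -14 + (7*E - 756*C*E) = -14 + 7*E - 756*C*E)
R(82, -26) + 22117 = (-14 + 7*82 - 756*(-26)*82) + 22117 = (-14 + 574 + 1611792) + 22117 = 1612352 + 22117 = 1634469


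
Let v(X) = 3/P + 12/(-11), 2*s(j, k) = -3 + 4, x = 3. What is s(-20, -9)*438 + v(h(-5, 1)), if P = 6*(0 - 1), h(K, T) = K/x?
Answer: 4783/22 ≈ 217.41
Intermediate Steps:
h(K, T) = K/3
s(j, k) = 1/2 (s(j, k) = (-3 + 4)/2 = (1/2)*1 = 1/2)
P = -6 (P = 6*(-1) = -6)
v(X) = -35/22 (v(X) = 3/(-6) + 12/(-11) = 3*(-1/6) + 12*(-1/11) = -1/2 - 12/11 = -35/22)
s(-20, -9)*438 + v(h(-5, 1)) = (1/2)*438 - 35/22 = 219 - 35/22 = 4783/22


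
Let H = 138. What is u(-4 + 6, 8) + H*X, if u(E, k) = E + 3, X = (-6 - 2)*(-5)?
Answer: 5525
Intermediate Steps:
X = 40 (X = -8*(-5) = 40)
u(E, k) = 3 + E
u(-4 + 6, 8) + H*X = (3 + (-4 + 6)) + 138*40 = (3 + 2) + 5520 = 5 + 5520 = 5525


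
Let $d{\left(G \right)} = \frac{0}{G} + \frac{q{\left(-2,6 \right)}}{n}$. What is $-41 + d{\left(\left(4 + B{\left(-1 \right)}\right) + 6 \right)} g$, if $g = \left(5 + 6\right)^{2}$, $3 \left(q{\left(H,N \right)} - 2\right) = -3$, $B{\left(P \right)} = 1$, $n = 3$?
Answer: $- \frac{2}{3} \approx -0.66667$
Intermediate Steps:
$q{\left(H,N \right)} = 1$ ($q{\left(H,N \right)} = 2 + \frac{1}{3} \left(-3\right) = 2 - 1 = 1$)
$d{\left(G \right)} = \frac{1}{3}$ ($d{\left(G \right)} = \frac{0}{G} + 1 \cdot \frac{1}{3} = 0 + 1 \cdot \frac{1}{3} = 0 + \frac{1}{3} = \frac{1}{3}$)
$g = 121$ ($g = 11^{2} = 121$)
$-41 + d{\left(\left(4 + B{\left(-1 \right)}\right) + 6 \right)} g = -41 + \frac{1}{3} \cdot 121 = -41 + \frac{121}{3} = - \frac{2}{3}$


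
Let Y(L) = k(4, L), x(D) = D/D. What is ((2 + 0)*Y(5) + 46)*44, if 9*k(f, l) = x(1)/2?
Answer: 18260/9 ≈ 2028.9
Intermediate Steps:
x(D) = 1
k(f, l) = 1/18 (k(f, l) = (1/2)/9 = (1*(½))/9 = (⅑)*(½) = 1/18)
Y(L) = 1/18
((2 + 0)*Y(5) + 46)*44 = ((2 + 0)*(1/18) + 46)*44 = (2*(1/18) + 46)*44 = (⅑ + 46)*44 = (415/9)*44 = 18260/9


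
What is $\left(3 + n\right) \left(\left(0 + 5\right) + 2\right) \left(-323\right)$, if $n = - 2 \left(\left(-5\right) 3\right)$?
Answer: $-74613$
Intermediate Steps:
$n = 30$ ($n = \left(-2\right) \left(-15\right) = 30$)
$\left(3 + n\right) \left(\left(0 + 5\right) + 2\right) \left(-323\right) = \left(3 + 30\right) \left(\left(0 + 5\right) + 2\right) \left(-323\right) = 33 \left(5 + 2\right) \left(-323\right) = 33 \cdot 7 \left(-323\right) = 231 \left(-323\right) = -74613$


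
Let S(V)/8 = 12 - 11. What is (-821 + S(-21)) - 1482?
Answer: -2295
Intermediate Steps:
S(V) = 8 (S(V) = 8*(12 - 11) = 8*1 = 8)
(-821 + S(-21)) - 1482 = (-821 + 8) - 1482 = -813 - 1482 = -2295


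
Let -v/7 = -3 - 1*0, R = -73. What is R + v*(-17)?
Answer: -430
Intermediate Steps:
v = 21 (v = -7*(-3 - 1*0) = -7*(-3 + 0) = -7*(-3) = 21)
R + v*(-17) = -73 + 21*(-17) = -73 - 357 = -430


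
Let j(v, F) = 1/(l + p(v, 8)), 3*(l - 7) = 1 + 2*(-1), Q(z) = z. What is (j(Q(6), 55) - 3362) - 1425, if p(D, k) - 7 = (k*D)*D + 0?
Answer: -4332232/905 ≈ -4787.0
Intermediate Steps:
l = 20/3 (l = 7 + (1 + 2*(-1))/3 = 7 + (1 - 2)/3 = 7 + (⅓)*(-1) = 7 - ⅓ = 20/3 ≈ 6.6667)
p(D, k) = 7 + k*D² (p(D, k) = 7 + ((k*D)*D + 0) = 7 + ((D*k)*D + 0) = 7 + (k*D² + 0) = 7 + k*D²)
j(v, F) = 1/(41/3 + 8*v²) (j(v, F) = 1/(20/3 + (7 + 8*v²)) = 1/(41/3 + 8*v²))
(j(Q(6), 55) - 3362) - 1425 = (3/(41 + 24*6²) - 3362) - 1425 = (3/(41 + 24*36) - 3362) - 1425 = (3/(41 + 864) - 3362) - 1425 = (3/905 - 3362) - 1425 = -3042607/905 - 1425 = -4332232/905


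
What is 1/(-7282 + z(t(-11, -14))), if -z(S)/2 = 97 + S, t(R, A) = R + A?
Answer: -1/7426 ≈ -0.00013466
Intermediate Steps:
t(R, A) = A + R
z(S) = -194 - 2*S (z(S) = -2*(97 + S) = -194 - 2*S)
1/(-7282 + z(t(-11, -14))) = 1/(-7282 + (-194 - 2*(-14 - 11))) = 1/(-7282 + (-194 - 2*(-25))) = 1/(-7282 + (-194 + 50)) = 1/(-7282 - 144) = 1/(-7426) = -1/7426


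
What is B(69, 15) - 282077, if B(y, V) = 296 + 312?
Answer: -281469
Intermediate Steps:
B(y, V) = 608
B(69, 15) - 282077 = 608 - 282077 = -281469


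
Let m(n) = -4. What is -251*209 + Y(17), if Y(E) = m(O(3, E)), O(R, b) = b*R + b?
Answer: -52463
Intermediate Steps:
O(R, b) = b + R*b (O(R, b) = R*b + b = b + R*b)
Y(E) = -4
-251*209 + Y(17) = -251*209 - 4 = -52459 - 4 = -52463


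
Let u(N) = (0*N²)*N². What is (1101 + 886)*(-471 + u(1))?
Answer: -935877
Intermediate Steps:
u(N) = 0 (u(N) = 0*N² = 0)
(1101 + 886)*(-471 + u(1)) = (1101 + 886)*(-471 + 0) = 1987*(-471) = -935877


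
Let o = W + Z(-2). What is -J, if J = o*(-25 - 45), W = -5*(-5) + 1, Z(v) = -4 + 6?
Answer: 1960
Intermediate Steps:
Z(v) = 2
W = 26 (W = 25 + 1 = 26)
o = 28 (o = 26 + 2 = 28)
J = -1960 (J = 28*(-25 - 45) = 28*(-70) = -1960)
-J = -1*(-1960) = 1960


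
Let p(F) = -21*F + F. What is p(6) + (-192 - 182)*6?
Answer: -2364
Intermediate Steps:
p(F) = -20*F
p(6) + (-192 - 182)*6 = -20*6 + (-192 - 182)*6 = -120 - 374*6 = -120 - 2244 = -2364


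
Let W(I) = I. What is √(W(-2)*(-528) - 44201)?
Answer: I*√43145 ≈ 207.71*I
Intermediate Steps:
√(W(-2)*(-528) - 44201) = √(-2*(-528) - 44201) = √(1056 - 44201) = √(-43145) = I*√43145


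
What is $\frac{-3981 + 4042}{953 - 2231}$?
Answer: $- \frac{61}{1278} \approx -0.047731$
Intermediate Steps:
$\frac{-3981 + 4042}{953 - 2231} = \frac{61}{-1278} = 61 \left(- \frac{1}{1278}\right) = - \frac{61}{1278}$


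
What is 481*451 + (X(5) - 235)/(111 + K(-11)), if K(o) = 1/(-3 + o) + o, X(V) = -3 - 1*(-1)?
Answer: 303483151/1399 ≈ 2.1693e+5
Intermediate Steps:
X(V) = -2 (X(V) = -3 + 1 = -2)
K(o) = o + 1/(-3 + o)
481*451 + (X(5) - 235)/(111 + K(-11)) = 481*451 + (-2 - 235)/(111 + (1 + (-11)² - 3*(-11))/(-3 - 11)) = 216931 - 237/(111 + (1 + 121 + 33)/(-14)) = 216931 - 237/(111 - 1/14*155) = 216931 - 237/(111 - 155/14) = 216931 - 237/1399/14 = 216931 - 237*14/1399 = 216931 - 3318/1399 = 303483151/1399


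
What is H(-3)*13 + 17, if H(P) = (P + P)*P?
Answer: 251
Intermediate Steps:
H(P) = 2*P**2 (H(P) = (2*P)*P = 2*P**2)
H(-3)*13 + 17 = (2*(-3)**2)*13 + 17 = (2*9)*13 + 17 = 18*13 + 17 = 234 + 17 = 251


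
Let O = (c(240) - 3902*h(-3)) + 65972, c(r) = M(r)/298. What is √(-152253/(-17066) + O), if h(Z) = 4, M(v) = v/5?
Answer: √325712590773132738/2542834 ≈ 224.44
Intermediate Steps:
M(v) = v/5 (M(v) = v*(⅕) = v/5)
c(r) = r/1490 (c(r) = (r/5)/298 = (r/5)*(1/298) = r/1490)
O = 7504260/149 (O = ((1/1490)*240 - 3902*4) + 65972 = (24/149 - 15608) + 65972 = -2325568/149 + 65972 = 7504260/149 ≈ 50364.)
√(-152253/(-17066) + O) = √(-152253/(-17066) + 7504260/149) = √(-152253*(-1/17066) + 7504260/149) = √(152253/17066 + 7504260/149) = √(128090386857/2542834) = √325712590773132738/2542834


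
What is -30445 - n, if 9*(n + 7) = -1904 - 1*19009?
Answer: -84343/3 ≈ -28114.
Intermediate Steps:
n = -6992/3 (n = -7 + (-1904 - 1*19009)/9 = -7 + (-1904 - 19009)/9 = -7 + (1/9)*(-20913) = -7 - 6971/3 = -6992/3 ≈ -2330.7)
-30445 - n = -30445 - 1*(-6992/3) = -30445 + 6992/3 = -84343/3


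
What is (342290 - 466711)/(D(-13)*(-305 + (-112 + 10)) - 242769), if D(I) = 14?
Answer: 124421/248467 ≈ 0.50075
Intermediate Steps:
(342290 - 466711)/(D(-13)*(-305 + (-112 + 10)) - 242769) = (342290 - 466711)/(14*(-305 + (-112 + 10)) - 242769) = -124421/(14*(-305 - 102) - 242769) = -124421/(14*(-407) - 242769) = -124421/(-5698 - 242769) = -124421/(-248467) = -124421*(-1/248467) = 124421/248467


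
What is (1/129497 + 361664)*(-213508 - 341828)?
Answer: -26008830029406024/129497 ≈ -2.0085e+11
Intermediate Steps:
(1/129497 + 361664)*(-213508 - 341828) = (1/129497 + 361664)*(-555336) = (46834403009/129497)*(-555336) = -26008830029406024/129497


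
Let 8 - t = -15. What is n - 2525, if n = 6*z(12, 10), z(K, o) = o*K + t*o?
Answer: -425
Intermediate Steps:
t = 23 (t = 8 - 1*(-15) = 8 + 15 = 23)
z(K, o) = 23*o + K*o (z(K, o) = o*K + 23*o = K*o + 23*o = 23*o + K*o)
n = 2100 (n = 6*(10*(23 + 12)) = 6*(10*35) = 6*350 = 2100)
n - 2525 = 2100 - 2525 = -425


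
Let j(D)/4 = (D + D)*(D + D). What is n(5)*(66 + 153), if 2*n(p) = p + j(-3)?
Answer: 32631/2 ≈ 16316.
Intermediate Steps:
j(D) = 16*D² (j(D) = 4*((D + D)*(D + D)) = 4*((2*D)*(2*D)) = 4*(4*D²) = 16*D²)
n(p) = 72 + p/2 (n(p) = (p + 16*(-3)²)/2 = (p + 16*9)/2 = (p + 144)/2 = (144 + p)/2 = 72 + p/2)
n(5)*(66 + 153) = (72 + (½)*5)*(66 + 153) = (72 + 5/2)*219 = (149/2)*219 = 32631/2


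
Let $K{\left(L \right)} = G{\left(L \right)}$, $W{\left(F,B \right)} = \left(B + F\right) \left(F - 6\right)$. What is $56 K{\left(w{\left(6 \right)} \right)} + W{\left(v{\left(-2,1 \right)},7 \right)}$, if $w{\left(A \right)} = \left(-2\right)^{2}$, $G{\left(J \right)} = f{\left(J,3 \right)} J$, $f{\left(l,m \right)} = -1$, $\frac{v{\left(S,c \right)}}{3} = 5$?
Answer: $-26$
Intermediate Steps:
$v{\left(S,c \right)} = 15$ ($v{\left(S,c \right)} = 3 \cdot 5 = 15$)
$W{\left(F,B \right)} = \left(-6 + F\right) \left(B + F\right)$ ($W{\left(F,B \right)} = \left(B + F\right) \left(-6 + F\right) = \left(-6 + F\right) \left(B + F\right)$)
$G{\left(J \right)} = - J$
$w{\left(A \right)} = 4$
$K{\left(L \right)} = - L$
$56 K{\left(w{\left(6 \right)} \right)} + W{\left(v{\left(-2,1 \right)},7 \right)} = 56 \left(\left(-1\right) 4\right) + \left(15^{2} - 42 - 90 + 7 \cdot 15\right) = 56 \left(-4\right) + \left(225 - 42 - 90 + 105\right) = -224 + 198 = -26$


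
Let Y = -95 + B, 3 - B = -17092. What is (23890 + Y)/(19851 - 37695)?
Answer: -6815/2974 ≈ -2.2915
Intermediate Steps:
B = 17095 (B = 3 - 1*(-17092) = 3 + 17092 = 17095)
Y = 17000 (Y = -95 + 17095 = 17000)
(23890 + Y)/(19851 - 37695) = (23890 + 17000)/(19851 - 37695) = 40890/(-17844) = 40890*(-1/17844) = -6815/2974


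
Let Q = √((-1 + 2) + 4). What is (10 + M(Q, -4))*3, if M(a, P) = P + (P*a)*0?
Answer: 18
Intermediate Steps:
Q = √5 (Q = √(1 + 4) = √5 ≈ 2.2361)
M(a, P) = P (M(a, P) = P + 0 = P)
(10 + M(Q, -4))*3 = (10 - 4)*3 = 6*3 = 18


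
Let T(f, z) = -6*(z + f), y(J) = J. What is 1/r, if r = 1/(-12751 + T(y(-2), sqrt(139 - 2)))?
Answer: -12739 - 6*sqrt(137) ≈ -12809.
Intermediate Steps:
T(f, z) = -6*f - 6*z (T(f, z) = -6*(f + z) = -6*f - 6*z)
r = 1/(-12739 - 6*sqrt(137)) (r = 1/(-12751 + (-6*(-2) - 6*sqrt(139 - 2))) = 1/(-12751 + (12 - 6*sqrt(137))) = 1/(-12739 - 6*sqrt(137)) ≈ -7.8069e-5)
1/r = 1/(-12739/162277189 + 6*sqrt(137)/162277189)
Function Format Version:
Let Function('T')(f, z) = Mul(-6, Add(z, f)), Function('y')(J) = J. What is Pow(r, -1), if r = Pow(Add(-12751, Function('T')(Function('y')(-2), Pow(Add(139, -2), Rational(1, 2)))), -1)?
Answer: Add(-12739, Mul(-6, Pow(137, Rational(1, 2)))) ≈ -12809.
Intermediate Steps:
Function('T')(f, z) = Add(Mul(-6, f), Mul(-6, z)) (Function('T')(f, z) = Mul(-6, Add(f, z)) = Add(Mul(-6, f), Mul(-6, z)))
r = Pow(Add(-12739, Mul(-6, Pow(137, Rational(1, 2)))), -1) (r = Pow(Add(-12751, Add(Mul(-6, -2), Mul(-6, Pow(Add(139, -2), Rational(1, 2))))), -1) = Pow(Add(-12751, Add(12, Mul(-6, Pow(137, Rational(1, 2))))), -1) = Pow(Add(-12739, Mul(-6, Pow(137, Rational(1, 2)))), -1) ≈ -7.8069e-5)
Pow(r, -1) = Pow(Add(Rational(-12739, 162277189), Mul(Rational(6, 162277189), Pow(137, Rational(1, 2)))), -1)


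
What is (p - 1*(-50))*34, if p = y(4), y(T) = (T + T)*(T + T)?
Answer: 3876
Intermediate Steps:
y(T) = 4*T² (y(T) = (2*T)*(2*T) = 4*T²)
p = 64 (p = 4*4² = 4*16 = 64)
(p - 1*(-50))*34 = (64 - 1*(-50))*34 = (64 + 50)*34 = 114*34 = 3876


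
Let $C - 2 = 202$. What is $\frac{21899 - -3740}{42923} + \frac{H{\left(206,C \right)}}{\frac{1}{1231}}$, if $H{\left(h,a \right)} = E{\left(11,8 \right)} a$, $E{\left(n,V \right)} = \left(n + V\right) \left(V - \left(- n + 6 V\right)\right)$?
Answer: $- \frac{5939226468413}{42923} \approx -1.3837 \cdot 10^{8}$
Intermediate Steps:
$C = 204$ ($C = 2 + 202 = 204$)
$E{\left(n,V \right)} = \left(V + n\right) \left(n - 5 V\right)$ ($E{\left(n,V \right)} = \left(V + n\right) \left(V - \left(- n + 6 V\right)\right) = \left(V + n\right) \left(n - 5 V\right)$)
$H{\left(h,a \right)} = - 551 a$ ($H{\left(h,a \right)} = \left(11^{2} - 5 \cdot 8^{2} - 32 \cdot 11\right) a = \left(121 - 320 - 352\right) a = - 551 a$)
$\frac{21899 - -3740}{42923} + \frac{H{\left(206,C \right)}}{\frac{1}{1231}} = \frac{21899 - -3740}{42923} + \frac{\left(-551\right) 204}{\frac{1}{1231}} = \left(21899 + 3740\right) \frac{1}{42923} - 112404 \frac{1}{\frac{1}{1231}} = 25639 \cdot \frac{1}{42923} - 138369324 = \frac{25639}{42923} - 138369324 = - \frac{5939226468413}{42923}$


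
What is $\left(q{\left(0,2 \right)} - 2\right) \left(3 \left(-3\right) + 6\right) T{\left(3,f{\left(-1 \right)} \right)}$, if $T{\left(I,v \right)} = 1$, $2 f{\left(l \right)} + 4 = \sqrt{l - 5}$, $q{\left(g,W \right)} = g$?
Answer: $6$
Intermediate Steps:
$f{\left(l \right)} = -2 + \frac{\sqrt{-5 + l}}{2}$ ($f{\left(l \right)} = -2 + \frac{\sqrt{l - 5}}{2} = -2 + \frac{\sqrt{-5 + l}}{2}$)
$\left(q{\left(0,2 \right)} - 2\right) \left(3 \left(-3\right) + 6\right) T{\left(3,f{\left(-1 \right)} \right)} = \left(0 - 2\right) \left(3 \left(-3\right) + 6\right) 1 = \left(0 - 2\right) \left(-9 + 6\right) 1 = \left(-2\right) \left(-3\right) 1 = 6 \cdot 1 = 6$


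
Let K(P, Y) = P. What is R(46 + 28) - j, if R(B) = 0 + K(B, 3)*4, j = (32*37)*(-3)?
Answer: 3848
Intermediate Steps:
j = -3552 (j = 1184*(-3) = -3552)
R(B) = 4*B (R(B) = 0 + B*4 = 0 + 4*B = 4*B)
R(46 + 28) - j = 4*(46 + 28) - 1*(-3552) = 4*74 + 3552 = 296 + 3552 = 3848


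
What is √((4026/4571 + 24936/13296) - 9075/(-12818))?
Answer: √228121777881373075973/8114864303 ≈ 1.8612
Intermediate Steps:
√((4026/4571 + 24936/13296) - 9075/(-12818)) = √((4026*(1/4571) + 24936*(1/13296)) - 9075*(-1/12818)) = √((4026/4571 + 1039/554) + 9075/12818) = √(6979673/2532334 + 9075/12818) = √(28111594891/8114864303) = √228121777881373075973/8114864303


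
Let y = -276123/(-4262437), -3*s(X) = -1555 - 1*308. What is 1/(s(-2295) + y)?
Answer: 4262437/2647249500 ≈ 0.0016101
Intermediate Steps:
s(X) = 621 (s(X) = -(-1555 - 1*308)/3 = -(-1555 - 308)/3 = -⅓*(-1863) = 621)
y = 276123/4262437 (y = -276123*(-1/4262437) = 276123/4262437 ≈ 0.064781)
1/(s(-2295) + y) = 1/(621 + 276123/4262437) = 1/(2647249500/4262437) = 4262437/2647249500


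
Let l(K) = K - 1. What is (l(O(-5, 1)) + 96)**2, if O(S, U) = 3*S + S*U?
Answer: 5625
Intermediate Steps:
l(K) = -1 + K
(l(O(-5, 1)) + 96)**2 = ((-1 - 5*(3 + 1)) + 96)**2 = ((-1 - 5*4) + 96)**2 = ((-1 - 20) + 96)**2 = (-21 + 96)**2 = 75**2 = 5625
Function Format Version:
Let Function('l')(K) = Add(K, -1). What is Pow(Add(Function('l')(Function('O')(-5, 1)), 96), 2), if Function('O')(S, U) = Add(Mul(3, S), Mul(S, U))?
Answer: 5625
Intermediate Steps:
Function('l')(K) = Add(-1, K)
Pow(Add(Function('l')(Function('O')(-5, 1)), 96), 2) = Pow(Add(Add(-1, Mul(-5, Add(3, 1))), 96), 2) = Pow(Add(Add(-1, Mul(-5, 4)), 96), 2) = Pow(Add(Add(-1, -20), 96), 2) = Pow(Add(-21, 96), 2) = Pow(75, 2) = 5625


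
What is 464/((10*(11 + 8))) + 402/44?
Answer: 24199/2090 ≈ 11.578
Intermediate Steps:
464/((10*(11 + 8))) + 402/44 = 464/((10*19)) + 402*(1/44) = 464/190 + 201/22 = 464*(1/190) + 201/22 = 232/95 + 201/22 = 24199/2090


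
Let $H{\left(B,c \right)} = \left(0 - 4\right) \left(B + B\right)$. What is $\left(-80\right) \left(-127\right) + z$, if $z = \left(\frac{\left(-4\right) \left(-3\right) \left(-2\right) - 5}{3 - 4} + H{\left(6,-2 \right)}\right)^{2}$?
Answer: $10521$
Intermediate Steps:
$H{\left(B,c \right)} = - 8 B$ ($H{\left(B,c \right)} = - 4 \cdot 2 B = - 8 B$)
$z = 361$ ($z = \left(\frac{\left(-4\right) \left(-3\right) \left(-2\right) - 5}{3 - 4} - 48\right)^{2} = \left(\frac{12 \left(-2\right) - 5}{-1} - 48\right)^{2} = \left(\left(-24 - 5\right) \left(-1\right) - 48\right)^{2} = \left(\left(-29\right) \left(-1\right) - 48\right)^{2} = \left(29 - 48\right)^{2} = \left(-19\right)^{2} = 361$)
$\left(-80\right) \left(-127\right) + z = \left(-80\right) \left(-127\right) + 361 = 10160 + 361 = 10521$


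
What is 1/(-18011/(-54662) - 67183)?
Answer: -54662/3672339135 ≈ -1.4885e-5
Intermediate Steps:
1/(-18011/(-54662) - 67183) = 1/(-18011*(-1/54662) - 67183) = 1/(18011/54662 - 67183) = 1/(-3672339135/54662) = -54662/3672339135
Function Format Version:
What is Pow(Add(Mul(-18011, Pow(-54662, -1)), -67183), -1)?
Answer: Rational(-54662, 3672339135) ≈ -1.4885e-5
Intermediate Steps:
Pow(Add(Mul(-18011, Pow(-54662, -1)), -67183), -1) = Pow(Add(Mul(-18011, Rational(-1, 54662)), -67183), -1) = Pow(Add(Rational(18011, 54662), -67183), -1) = Pow(Rational(-3672339135, 54662), -1) = Rational(-54662, 3672339135)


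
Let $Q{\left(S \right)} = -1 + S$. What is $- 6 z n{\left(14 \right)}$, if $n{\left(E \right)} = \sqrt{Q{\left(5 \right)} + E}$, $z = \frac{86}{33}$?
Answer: $- \frac{516 \sqrt{2}}{11} \approx -66.339$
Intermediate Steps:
$z = \frac{86}{33}$ ($z = 86 \cdot \frac{1}{33} = \frac{86}{33} \approx 2.6061$)
$n{\left(E \right)} = \sqrt{4 + E}$ ($n{\left(E \right)} = \sqrt{\left(-1 + 5\right) + E} = \sqrt{4 + E}$)
$- 6 z n{\left(14 \right)} = \left(-6\right) \frac{86}{33} \sqrt{4 + 14} = - \frac{172 \sqrt{18}}{11} = - \frac{172 \cdot 3 \sqrt{2}}{11} = - \frac{516 \sqrt{2}}{11}$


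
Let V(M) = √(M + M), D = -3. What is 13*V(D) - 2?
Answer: -2 + 13*I*√6 ≈ -2.0 + 31.843*I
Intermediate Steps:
V(M) = √2*√M (V(M) = √(2*M) = √2*√M)
13*V(D) - 2 = 13*(√2*√(-3)) - 2 = 13*(√2*(I*√3)) - 2 = 13*(I*√6) - 2 = 13*I*√6 - 2 = -2 + 13*I*√6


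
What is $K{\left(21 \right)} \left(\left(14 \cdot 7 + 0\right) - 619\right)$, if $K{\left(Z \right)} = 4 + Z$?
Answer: $-13025$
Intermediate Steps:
$K{\left(21 \right)} \left(\left(14 \cdot 7 + 0\right) - 619\right) = \left(4 + 21\right) \left(\left(14 \cdot 7 + 0\right) - 619\right) = 25 \left(\left(98 + 0\right) - 619\right) = 25 \left(98 - 619\right) = 25 \left(-521\right) = -13025$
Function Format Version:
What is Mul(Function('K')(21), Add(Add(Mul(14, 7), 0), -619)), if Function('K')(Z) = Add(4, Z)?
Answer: -13025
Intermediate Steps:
Mul(Function('K')(21), Add(Add(Mul(14, 7), 0), -619)) = Mul(Add(4, 21), Add(Add(Mul(14, 7), 0), -619)) = Mul(25, Add(Add(98, 0), -619)) = Mul(25, Add(98, -619)) = Mul(25, -521) = -13025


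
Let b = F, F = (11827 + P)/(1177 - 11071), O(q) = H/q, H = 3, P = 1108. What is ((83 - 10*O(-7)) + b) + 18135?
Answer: 1261948519/69258 ≈ 18221.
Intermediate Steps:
O(q) = 3/q
F = -12935/9894 (F = (11827 + 1108)/(1177 - 11071) = 12935/(-9894) = 12935*(-1/9894) = -12935/9894 ≈ -1.3074)
b = -12935/9894 ≈ -1.3074
((83 - 10*O(-7)) + b) + 18135 = ((83 - 30/(-7)) - 12935/9894) + 18135 = ((83 - 30*(-1)/7) - 12935/9894) + 18135 = ((83 - 10*(-3/7)) - 12935/9894) + 18135 = ((83 + 30/7) - 12935/9894) + 18135 = (611/7 - 12935/9894) + 18135 = 5954689/69258 + 18135 = 1261948519/69258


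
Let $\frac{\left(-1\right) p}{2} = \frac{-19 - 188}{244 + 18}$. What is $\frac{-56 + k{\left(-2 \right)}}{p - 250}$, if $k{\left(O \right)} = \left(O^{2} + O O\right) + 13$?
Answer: $\frac{655}{4649} \approx 0.14089$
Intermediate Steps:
$k{\left(O \right)} = 13 + 2 O^{2}$ ($k{\left(O \right)} = \left(O^{2} + O^{2}\right) + 13 = 2 O^{2} + 13 = 13 + 2 O^{2}$)
$p = \frac{207}{131}$ ($p = - 2 \frac{-19 - 188}{244 + 18} = - 2 \left(- \frac{207}{262}\right) = - 2 \left(\left(-207\right) \frac{1}{262}\right) = \left(-2\right) \left(- \frac{207}{262}\right) = \frac{207}{131} \approx 1.5802$)
$\frac{-56 + k{\left(-2 \right)}}{p - 250} = \frac{-56 + \left(13 + 2 \left(-2\right)^{2}\right)}{\frac{207}{131} - 250} = \frac{-56 + \left(13 + 2 \cdot 4\right)}{- \frac{32543}{131}} = \left(-56 + \left(13 + 8\right)\right) \left(- \frac{131}{32543}\right) = \left(-56 + 21\right) \left(- \frac{131}{32543}\right) = \left(-35\right) \left(- \frac{131}{32543}\right) = \frac{655}{4649}$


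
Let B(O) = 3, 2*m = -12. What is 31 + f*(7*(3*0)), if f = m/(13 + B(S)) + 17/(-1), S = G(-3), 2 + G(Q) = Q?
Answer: 31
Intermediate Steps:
G(Q) = -2 + Q
S = -5 (S = -2 - 3 = -5)
m = -6 (m = (½)*(-12) = -6)
f = -139/8 (f = -6/(13 + 3) + 17/(-1) = -6/16 + 17*(-1) = -6*1/16 - 17 = -3/8 - 17 = -139/8 ≈ -17.375)
31 + f*(7*(3*0)) = 31 - 973*3*0/8 = 31 - 973*0/8 = 31 - 139/8*0 = 31 + 0 = 31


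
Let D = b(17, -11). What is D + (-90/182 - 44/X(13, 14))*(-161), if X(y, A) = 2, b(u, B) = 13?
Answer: 47250/13 ≈ 3634.6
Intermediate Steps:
D = 13
D + (-90/182 - 44/X(13, 14))*(-161) = 13 + (-90/182 - 44/2)*(-161) = 13 + (-90*1/182 - 44*½)*(-161) = 13 + (-45/91 - 22)*(-161) = 13 - 2047/91*(-161) = 13 + 47081/13 = 47250/13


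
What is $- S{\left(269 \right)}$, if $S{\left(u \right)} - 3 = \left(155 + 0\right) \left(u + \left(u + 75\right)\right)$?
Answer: $-95018$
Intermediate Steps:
$S{\left(u \right)} = 11628 + 310 u$ ($S{\left(u \right)} = 3 + \left(155 + 0\right) \left(u + \left(u + 75\right)\right) = 3 + 155 \left(u + \left(75 + u\right)\right) = 3 + 155 \left(75 + 2 u\right) = 3 + \left(11625 + 310 u\right) = 11628 + 310 u$)
$- S{\left(269 \right)} = - (11628 + 310 \cdot 269) = - (11628 + 83390) = \left(-1\right) 95018 = -95018$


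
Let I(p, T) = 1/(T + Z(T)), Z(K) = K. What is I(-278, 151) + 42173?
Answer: 12736247/302 ≈ 42173.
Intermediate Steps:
I(p, T) = 1/(2*T) (I(p, T) = 1/(T + T) = 1/(2*T))
I(-278, 151) + 42173 = (1/2)/151 + 42173 = (1/2)*(1/151) + 42173 = 1/302 + 42173 = 12736247/302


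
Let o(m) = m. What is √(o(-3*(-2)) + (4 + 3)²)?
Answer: √55 ≈ 7.4162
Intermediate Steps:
√(o(-3*(-2)) + (4 + 3)²) = √(-3*(-2) + (4 + 3)²) = √(6 + 7²) = √(6 + 49) = √55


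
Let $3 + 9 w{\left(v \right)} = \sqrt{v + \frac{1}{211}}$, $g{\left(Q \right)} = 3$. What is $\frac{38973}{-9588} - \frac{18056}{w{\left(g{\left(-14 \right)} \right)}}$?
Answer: $\frac{328740208657}{4042940} + \frac{162504 \sqrt{133774}}{1265} \approx 1.283 \cdot 10^{5}$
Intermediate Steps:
$w{\left(v \right)} = - \frac{1}{3} + \frac{\sqrt{\frac{1}{211} + v}}{9}$ ($w{\left(v \right)} = - \frac{1}{3} + \frac{\sqrt{v + \frac{1}{211}}}{9} = - \frac{1}{3} + \frac{\sqrt{\frac{1}{211} + v}}{9}$)
$\frac{38973}{-9588} - \frac{18056}{w{\left(g{\left(-14 \right)} \right)}} = \frac{38973}{-9588} - \frac{18056}{- \frac{1}{3} + \frac{\sqrt{211 + 44521 \cdot 3}}{1899}} = 38973 \left(- \frac{1}{9588}\right) - \frac{18056}{- \frac{1}{3} + \frac{\sqrt{211 + 133563}}{1899}} = - \frac{12991}{3196} - \frac{18056}{- \frac{1}{3} + \frac{\sqrt{133774}}{1899}}$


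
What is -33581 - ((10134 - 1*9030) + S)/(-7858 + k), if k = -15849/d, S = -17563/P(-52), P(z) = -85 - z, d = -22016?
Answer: -191697091735147/5708534007 ≈ -33581.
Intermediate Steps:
S = 17563/33 (S = -17563/(-85 - 1*(-52)) = -17563/(-85 + 52) = -17563/(-33) = -17563*(-1/33) = 17563/33 ≈ 532.21)
k = 15849/22016 (k = -15849/(-22016) = -15849*(-1/22016) = 15849/22016 ≈ 0.71989)
-33581 - ((10134 - 1*9030) + S)/(-7858 + k) = -33581 - ((10134 - 1*9030) + 17563/33)/(-7858 + 15849/22016) = -33581 - ((10134 - 9030) + 17563/33)/(-172985879/22016) = -33581 - (1104 + 17563/33)*(-22016)/172985879 = -33581 - 53995*(-22016)/(33*172985879) = -33581 - 1*(-1188753920/5708534007) = -33581 + 1188753920/5708534007 = -191697091735147/5708534007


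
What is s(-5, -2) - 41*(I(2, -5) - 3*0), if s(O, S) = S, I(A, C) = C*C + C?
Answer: -822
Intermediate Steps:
I(A, C) = C + C² (I(A, C) = C² + C = C + C²)
s(-5, -2) - 41*(I(2, -5) - 3*0) = -2 - 41*(-5*(1 - 5) - 3*0) = -2 - 41*(-5*(-4) + 0) = -2 - 41*(20 + 0) = -2 - 41*20 = -2 - 820 = -822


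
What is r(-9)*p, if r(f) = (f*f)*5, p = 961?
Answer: 389205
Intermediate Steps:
r(f) = 5*f² (r(f) = f²*5 = 5*f²)
r(-9)*p = (5*(-9)²)*961 = (5*81)*961 = 405*961 = 389205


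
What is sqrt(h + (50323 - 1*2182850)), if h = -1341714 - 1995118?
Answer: I*sqrt(5469359) ≈ 2338.7*I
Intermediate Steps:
h = -3336832
sqrt(h + (50323 - 1*2182850)) = sqrt(-3336832 + (50323 - 1*2182850)) = sqrt(-3336832 + (50323 - 2182850)) = sqrt(-3336832 - 2132527) = sqrt(-5469359) = I*sqrt(5469359)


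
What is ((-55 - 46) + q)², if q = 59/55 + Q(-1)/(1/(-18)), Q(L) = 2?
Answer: 55890576/3025 ≈ 18476.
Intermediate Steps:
q = -1921/55 (q = 59/55 + 2/(1/(-18)) = 59*(1/55) + 2/(-1/18) = 59/55 + 2*(-18) = 59/55 - 36 = -1921/55 ≈ -34.927)
((-55 - 46) + q)² = ((-55 - 46) - 1921/55)² = (-101 - 1921/55)² = (-7476/55)² = 55890576/3025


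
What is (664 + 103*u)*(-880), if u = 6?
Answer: -1128160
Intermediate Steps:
(664 + 103*u)*(-880) = (664 + 103*6)*(-880) = (664 + 618)*(-880) = 1282*(-880) = -1128160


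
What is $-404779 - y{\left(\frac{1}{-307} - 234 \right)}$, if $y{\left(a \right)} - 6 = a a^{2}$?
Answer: $\frac{359037494252964}{28934443} \approx 1.2409 \cdot 10^{7}$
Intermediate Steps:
$y{\left(a \right)} = 6 + a^{3}$ ($y{\left(a \right)} = 6 + a a^{2} = 6 + a^{3}$)
$-404779 - y{\left(\frac{1}{-307} - 234 \right)} = -404779 - \left(6 + \left(\frac{1}{-307} - 234\right)^{3}\right) = -404779 - \left(6 + \left(- \frac{1}{307} - 234\right)^{3}\right) = -404779 - \left(6 + \left(- \frac{71839}{307}\right)^{3}\right) = -404779 - \left(6 - \frac{370749722762719}{28934443}\right) = -404779 - - \frac{370749549156061}{28934443} = -404779 + \frac{370749549156061}{28934443} = \frac{359037494252964}{28934443}$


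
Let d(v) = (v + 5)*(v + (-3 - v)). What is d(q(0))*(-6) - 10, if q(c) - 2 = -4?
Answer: 44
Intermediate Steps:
q(c) = -2 (q(c) = 2 - 4 = -2)
d(v) = -15 - 3*v (d(v) = (5 + v)*(-3) = -15 - 3*v)
d(q(0))*(-6) - 10 = (-15 - 3*(-2))*(-6) - 10 = (-15 + 6)*(-6) - 10 = -9*(-6) - 10 = 54 - 10 = 44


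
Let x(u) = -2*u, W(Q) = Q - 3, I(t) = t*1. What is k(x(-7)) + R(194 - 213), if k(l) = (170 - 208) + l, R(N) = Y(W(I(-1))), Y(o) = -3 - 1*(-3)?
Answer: -24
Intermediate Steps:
I(t) = t
W(Q) = -3 + Q
Y(o) = 0 (Y(o) = -3 + 3 = 0)
R(N) = 0
k(l) = -38 + l
k(x(-7)) + R(194 - 213) = (-38 - 2*(-7)) + 0 = (-38 + 14) + 0 = -24 + 0 = -24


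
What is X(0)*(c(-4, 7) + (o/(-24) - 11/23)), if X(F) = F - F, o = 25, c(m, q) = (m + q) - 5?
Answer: 0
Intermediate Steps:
c(m, q) = -5 + m + q
X(F) = 0
X(0)*(c(-4, 7) + (o/(-24) - 11/23)) = 0*((-5 - 4 + 7) + (25/(-24) - 11/23)) = 0*(-2 + (25*(-1/24) - 11*1/23)) = 0*(-2 + (-25/24 - 11/23)) = 0*(-2 - 839/552) = 0*(-1943/552) = 0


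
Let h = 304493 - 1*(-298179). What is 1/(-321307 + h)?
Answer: 1/281365 ≈ 3.5541e-6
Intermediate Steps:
h = 602672 (h = 304493 + 298179 = 602672)
1/(-321307 + h) = 1/(-321307 + 602672) = 1/281365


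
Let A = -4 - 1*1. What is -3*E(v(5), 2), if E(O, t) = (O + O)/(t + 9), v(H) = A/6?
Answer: 5/11 ≈ 0.45455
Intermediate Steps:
A = -5 (A = -4 - 1 = -5)
v(H) = -⅚ (v(H) = -5/6 = -5*⅙ = -⅚)
E(O, t) = 2*O/(9 + t) (E(O, t) = (2*O)/(9 + t) = 2*O/(9 + t))
-3*E(v(5), 2) = -6*(-5)/(6*(9 + 2)) = -6*(-5)/(6*11) = -3*(-5/33) = 5/11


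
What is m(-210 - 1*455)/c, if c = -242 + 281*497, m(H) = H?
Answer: -133/27883 ≈ -0.0047699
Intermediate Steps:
c = 139415 (c = -242 + 139657 = 139415)
m(-210 - 1*455)/c = (-210 - 1*455)/139415 = (-210 - 455)*(1/139415) = -665*1/139415 = -133/27883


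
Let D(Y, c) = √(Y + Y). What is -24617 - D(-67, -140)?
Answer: -24617 - I*√134 ≈ -24617.0 - 11.576*I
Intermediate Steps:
D(Y, c) = √2*√Y (D(Y, c) = √(2*Y) = √2*√Y)
-24617 - D(-67, -140) = -24617 - √2*√(-67) = -24617 - √2*I*√67 = -24617 - I*√134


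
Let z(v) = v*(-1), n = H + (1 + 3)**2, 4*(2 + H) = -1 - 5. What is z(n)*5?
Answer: -125/2 ≈ -62.500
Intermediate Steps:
H = -7/2 (H = -2 + (-1 - 5)/4 = -2 + (1/4)*(-6) = -2 - 3/2 = -7/2 ≈ -3.5000)
n = 25/2 (n = -7/2 + (1 + 3)**2 = -7/2 + 4**2 = -7/2 + 16 = 25/2 ≈ 12.500)
z(v) = -v
z(n)*5 = -1*25/2*5 = -25/2*5 = -125/2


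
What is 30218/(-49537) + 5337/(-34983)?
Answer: -146832807/192550319 ≈ -0.76257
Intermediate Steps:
30218/(-49537) + 5337/(-34983) = 30218*(-1/49537) + 5337*(-1/34983) = -30218/49537 - 593/3887 = -146832807/192550319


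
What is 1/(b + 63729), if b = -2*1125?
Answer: 1/61479 ≈ 1.6266e-5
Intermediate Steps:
b = -2250
1/(b + 63729) = 1/(-2250 + 63729) = 1/61479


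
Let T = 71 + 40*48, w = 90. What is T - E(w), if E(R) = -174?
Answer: 2165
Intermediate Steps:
T = 1991 (T = 71 + 1920 = 1991)
T - E(w) = 1991 - 1*(-174) = 1991 + 174 = 2165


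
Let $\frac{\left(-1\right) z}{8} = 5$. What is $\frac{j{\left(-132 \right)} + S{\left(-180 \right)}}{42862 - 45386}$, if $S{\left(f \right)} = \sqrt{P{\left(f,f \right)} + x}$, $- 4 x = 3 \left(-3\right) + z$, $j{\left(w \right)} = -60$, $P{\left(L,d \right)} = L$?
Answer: $\frac{15}{631} - \frac{i \sqrt{671}}{5048} \approx 0.023772 - 0.0051315 i$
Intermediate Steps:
$z = -40$ ($z = \left(-8\right) 5 = -40$)
$x = \frac{49}{4}$ ($x = - \frac{3 \left(-3\right) - 40}{4} = - \frac{-9 - 40}{4} = \left(- \frac{1}{4}\right) \left(-49\right) = \frac{49}{4} \approx 12.25$)
$S{\left(f \right)} = \sqrt{\frac{49}{4} + f}$ ($S{\left(f \right)} = \sqrt{f + \frac{49}{4}} = \sqrt{\frac{49}{4} + f}$)
$\frac{j{\left(-132 \right)} + S{\left(-180 \right)}}{42862 - 45386} = \frac{-60 + \frac{\sqrt{49 + 4 \left(-180\right)}}{2}}{42862 - 45386} = \frac{-60 + \frac{\sqrt{49 - 720}}{2}}{-2524} = \left(-60 + \frac{\sqrt{-671}}{2}\right) \left(- \frac{1}{2524}\right) = \left(-60 + \frac{i \sqrt{671}}{2}\right) \left(- \frac{1}{2524}\right) = \frac{15}{631} - \frac{i \sqrt{671}}{5048}$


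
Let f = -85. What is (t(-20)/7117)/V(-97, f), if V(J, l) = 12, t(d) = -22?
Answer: -1/3882 ≈ -0.00025760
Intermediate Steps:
(t(-20)/7117)/V(-97, f) = -22/7117/12 = -22*1/7117*(1/12) = -2/647*1/12 = -1/3882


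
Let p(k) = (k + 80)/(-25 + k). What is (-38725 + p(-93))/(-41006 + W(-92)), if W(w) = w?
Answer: 4569537/4849564 ≈ 0.94226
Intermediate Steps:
p(k) = (80 + k)/(-25 + k)
(-38725 + p(-93))/(-41006 + W(-92)) = (-38725 + (80 - 93)/(-25 - 93))/(-41006 - 92) = (-38725 - 13/(-118))/(-41098) = (-38725 - 1/118*(-13))*(-1/41098) = (-38725 + 13/118)*(-1/41098) = -4569537/118*(-1/41098) = 4569537/4849564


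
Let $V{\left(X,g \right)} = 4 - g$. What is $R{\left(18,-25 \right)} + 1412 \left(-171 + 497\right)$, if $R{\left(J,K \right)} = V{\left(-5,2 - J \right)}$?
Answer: $460332$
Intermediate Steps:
$R{\left(J,K \right)} = 2 + J$ ($R{\left(J,K \right)} = 4 - \left(2 - J\right) = 4 + \left(-2 + J\right) = 2 + J$)
$R{\left(18,-25 \right)} + 1412 \left(-171 + 497\right) = \left(2 + 18\right) + 1412 \left(-171 + 497\right) = 20 + 1412 \cdot 326 = 20 + 460312 = 460332$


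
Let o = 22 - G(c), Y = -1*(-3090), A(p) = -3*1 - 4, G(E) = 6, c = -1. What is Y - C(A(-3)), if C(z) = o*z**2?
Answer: 2306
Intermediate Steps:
A(p) = -7 (A(p) = -3 - 4 = -7)
Y = 3090
o = 16 (o = 22 - 1*6 = 22 - 6 = 16)
C(z) = 16*z**2
Y - C(A(-3)) = 3090 - 16*(-7)**2 = 3090 - 16*49 = 3090 - 1*784 = 3090 - 784 = 2306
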